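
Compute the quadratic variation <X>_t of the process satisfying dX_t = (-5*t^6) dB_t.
<X>_t = 25*t^13/13

For an Itô process dX_t = a(t) dt + b(t) dB_t, the quadratic variation is <X>_t = int_0^t b(s)^2 ds (the drift term does not contribute). Here b(s) = -5*s^6, so
  b(s)^2 = 25*s^12.
Integrating from 0 to t:
  <X>_t = int_0^t (25*s^12) ds = 25*t^13/13.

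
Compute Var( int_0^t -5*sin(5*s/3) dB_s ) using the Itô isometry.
Var = 25*t/2 - 15*sin(10*t/3)/4

The Itô integral of a deterministic integrand f(s) has mean 0 because each increment f(s) * (B_{s+ds} - B_s) has mean 0. By the Itô isometry:
  Var( int_0^t f(s) dB_s ) = E[ (int_0^t f(s) dB_s)^2 ] = int_0^t f(s)^2 ds.
Here f(s) = -5*sin(5*s/3), so f(s)^2 = 25*sin(5*s/3)^2. Integrate:
  int_0^t (25*sin(5*s/3)^2) ds = 25*t/2 - 15*sin(10*t/3)/4.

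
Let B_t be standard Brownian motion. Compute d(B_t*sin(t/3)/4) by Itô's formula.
d(B_t*sin(t/3)/4) = (B_t*cos(t/3)/12) dt + (sin(t/3)/4) dB_t

Itô's formula for f(t, x): d f(t, B_t) = (f_t + (1/2) f_xx) dt + f_x dB_t. Compute partials of f(t, x) = x*sin(t/3)/4:
  f_t(t,x)  = x*cos(t/3)/12
  f_x(t,x)  = sin(t/3)/4
  f_xx(t,x) = 0
Assemble drift = f_t + (1/2) f_xx = x*cos(t/3)/12 and diffusion = f_x = sin(t/3)/4. Substituting x = B_t:
  d(B_t*sin(t/3)/4) = (B_t*cos(t/3)/12) dt + (sin(t/3)/4) dB_t.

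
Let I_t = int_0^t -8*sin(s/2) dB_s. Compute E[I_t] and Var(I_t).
E[I_t] = 0; Var(I_t) = 32*t - 32*sin(t)

The Itô integral of a deterministic integrand f(s) has mean 0 because each increment f(s) * (B_{s+ds} - B_s) has mean 0. By the Itô isometry:
  Var( int_0^t f(s) dB_s ) = E[ (int_0^t f(s) dB_s)^2 ] = int_0^t f(s)^2 ds.
Here f(s) = -8*sin(s/2), so f(s)^2 = 64*sin(s/2)^2. Integrate:
  int_0^t (64*sin(s/2)^2) ds = 32*t - 32*sin(t).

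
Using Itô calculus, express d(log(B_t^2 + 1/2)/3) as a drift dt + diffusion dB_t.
d(log(B_t^2 + 1/2)/3) = (2*(1 - 2*B_t^2)/(3*(2*B_t^2 + 1)^2)) dt + (4*B_t/(3*(2*B_t^2 + 1))) dB_t

Itô's formula for f(B_t) gives d f(B_t) = f'(B_t) dB_t + (1/2) f''(B_t) dt. Compute derivatives of f(x) = log(x^2 + 1/2)/3:
  f'(x)  = 4*x/(3*(2*x^2 + 1))
  f''(x) = 4*(1 - 2*x^2)/(3*(2*x^2 + 1)^2)
Substitute x = B_t and multiply the f'' term by 1/2:
  drift     = (1/2) * (4*(1 - 2*x^2)/(3*(2*x^2 + 1)^2)) evaluated at B_t = 2*(1 - 2*B_t^2)/(3*(2*B_t^2 + 1)^2)
  diffusion = (4*x/(3*(2*x^2 + 1))) evaluated at B_t = 4*B_t/(3*(2*B_t^2 + 1))
Therefore d(log(B_t^2 + 1/2)/3) = (2*(1 - 2*B_t^2)/(3*(2*B_t^2 + 1)^2)) dt + (4*B_t/(3*(2*B_t^2 + 1))) dB_t.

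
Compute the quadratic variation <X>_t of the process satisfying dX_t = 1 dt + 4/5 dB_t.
<X>_t = 16*t/25

For an Itô process dX_t = a(t) dt + b(t) dB_t, the quadratic variation is <X>_t = int_0^t b(s)^2 ds (the drift term does not contribute). Here b(s) = 4/5, so
  b(s)^2 = 16/25.
Integrating from 0 to t:
  <X>_t = int_0^t (16/25) ds = 16*t/25.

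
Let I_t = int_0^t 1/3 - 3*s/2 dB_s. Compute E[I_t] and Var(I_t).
E[I_t] = 0; Var(I_t) = t*(27*t^2 - 18*t + 4)/36

The Itô integral of a deterministic integrand f(s) has mean 0 because each increment f(s) * (B_{s+ds} - B_s) has mean 0. By the Itô isometry:
  Var( int_0^t f(s) dB_s ) = E[ (int_0^t f(s) dB_s)^2 ] = int_0^t f(s)^2 ds.
Here f(s) = 1/3 - 3*s/2, so f(s)^2 = (9*s - 2)^2/36. Integrate:
  int_0^t ((9*s - 2)^2/36) ds = t*(27*t^2 - 18*t + 4)/36.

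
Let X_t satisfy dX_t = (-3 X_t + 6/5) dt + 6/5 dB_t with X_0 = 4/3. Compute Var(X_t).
Var(X_t) = 6/25 - 6*exp(-6*t)/25

The variance V(t) = Var(X_t) satisfies V'(t) = 2 a V(t) + c^2 with V(0) = 0 (drift coefficient is linear in X, diffusion is constant). With a = -3, c = 6/5, the solution is
  V(t) = (c^2 / (2 a)) * (exp(2 a t) - 1)
       = ((6/5)^2 / (2*(-3))) * (exp((-6) t) - 1)
       = 6/25 - 6*exp(-6*t)/25.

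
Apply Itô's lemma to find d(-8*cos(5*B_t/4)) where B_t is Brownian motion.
d(-8*cos(5*B_t/4)) = (25*cos(5*B_t/4)/4) dt + (10*sin(5*B_t/4)) dB_t

Itô's formula for f(B_t) gives d f(B_t) = f'(B_t) dB_t + (1/2) f''(B_t) dt. Compute derivatives of f(x) = -8*cos(5*x/4):
  f'(x)  = 10*sin(5*x/4)
  f''(x) = 25*cos(5*x/4)/2
Substitute x = B_t and multiply the f'' term by 1/2:
  drift     = (1/2) * (25*cos(5*x/4)/2) evaluated at B_t = 25*cos(5*B_t/4)/4
  diffusion = (10*sin(5*x/4)) evaluated at B_t = 10*sin(5*B_t/4)
Therefore d(-8*cos(5*B_t/4)) = (25*cos(5*B_t/4)/4) dt + (10*sin(5*B_t/4)) dB_t.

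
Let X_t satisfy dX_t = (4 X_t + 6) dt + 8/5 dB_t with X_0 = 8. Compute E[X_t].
E[X_t] = 19*exp(4*t)/2 - 3/2

Taking expectations and using E[dB_t] = 0, the mean m(t) = E[X_t] satisfies the ODE m'(t) = a m(t) + b with m(0) = x_0. With a = 4, b = 6, x_0 = 8, the solution is
  m(t) = x_0 * exp(a t) + (b/a) * (exp(a t) - 1)
       = 8 * exp(4 t) + (6/4) * (exp(4 t) - 1)
       = 19*exp(4*t)/2 - 3/2.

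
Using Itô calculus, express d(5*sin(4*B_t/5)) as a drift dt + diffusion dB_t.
d(5*sin(4*B_t/5)) = (-8*sin(4*B_t/5)/5) dt + (4*cos(4*B_t/5)) dB_t

Itô's formula for f(B_t) gives d f(B_t) = f'(B_t) dB_t + (1/2) f''(B_t) dt. Compute derivatives of f(x) = 5*sin(4*x/5):
  f'(x)  = 4*cos(4*x/5)
  f''(x) = -16*sin(4*x/5)/5
Substitute x = B_t and multiply the f'' term by 1/2:
  drift     = (1/2) * (-16*sin(4*x/5)/5) evaluated at B_t = -8*sin(4*B_t/5)/5
  diffusion = (4*cos(4*x/5)) evaluated at B_t = 4*cos(4*B_t/5)
Therefore d(5*sin(4*B_t/5)) = (-8*sin(4*B_t/5)/5) dt + (4*cos(4*B_t/5)) dB_t.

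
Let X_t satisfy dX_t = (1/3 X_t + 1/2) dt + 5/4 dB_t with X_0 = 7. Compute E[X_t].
E[X_t] = 17*exp(t/3)/2 - 3/2

Taking expectations and using E[dB_t] = 0, the mean m(t) = E[X_t] satisfies the ODE m'(t) = a m(t) + b with m(0) = x_0. With a = 1/3, b = 1/2, x_0 = 7, the solution is
  m(t) = x_0 * exp(a t) + (b/a) * (exp(a t) - 1)
       = 7 * exp((1/3) t) + ((1/2)/(1/3)) * (exp((1/3) t) - 1)
       = 17*exp(t/3)/2 - 3/2.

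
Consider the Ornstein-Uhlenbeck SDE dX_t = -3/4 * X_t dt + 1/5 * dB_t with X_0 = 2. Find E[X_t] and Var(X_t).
E[X_t] = 2*exp(-3*t/4); Var(X_t) = 2/75 - 2*exp(-3*t/2)/75

The OU SDE dX = -theta X dt + sigma dB admits the integrating factor exp(theta t): d(exp(theta t) X_t) = sigma exp(theta t) dB_t. Integrating from 0 to t:
  X_t = x_0 * exp(-theta t) + sigma * int_0^t exp(-theta (t-s)) dB_s.
The Itô integral has mean 0 and (by the Itô isometry) variance sigma^2 * int_0^t exp(-2 theta (t - s)) ds = sigma^2 * (1 - exp(-2 theta t)) / (2 theta).
With theta = 3/4, sigma = 1/5, x_0 = 2:
  E[X_t] = 2 * exp(-3/4 t) = 2*exp(-3*t/4)
  Var(X_t) = (1/5)^2 * (1 - exp(-2*3/4 t)) / (2 * 3/4) = 2/75 - 2*exp(-3*t/2)/75.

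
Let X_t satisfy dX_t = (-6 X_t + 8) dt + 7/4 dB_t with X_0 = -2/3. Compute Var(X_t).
Var(X_t) = 49/192 - 49*exp(-12*t)/192

The variance V(t) = Var(X_t) satisfies V'(t) = 2 a V(t) + c^2 with V(0) = 0 (drift coefficient is linear in X, diffusion is constant). With a = -6, c = 7/4, the solution is
  V(t) = (c^2 / (2 a)) * (exp(2 a t) - 1)
       = ((7/4)^2 / (2*(-6))) * (exp((-12) t) - 1)
       = 49/192 - 49*exp(-12*t)/192.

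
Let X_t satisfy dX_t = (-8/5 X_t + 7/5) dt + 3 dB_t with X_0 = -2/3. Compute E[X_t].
E[X_t] = 7/8 - 37*exp(-8*t/5)/24

Taking expectations and using E[dB_t] = 0, the mean m(t) = E[X_t] satisfies the ODE m'(t) = a m(t) + b with m(0) = x_0. With a = -8/5, b = 7/5, x_0 = -2/3, the solution is
  m(t) = x_0 * exp(a t) + (b/a) * (exp(a t) - 1)
       = (-2/3) * exp((-8/5) t) + ((7/5)/(-8/5)) * (exp((-8/5) t) - 1)
       = 7/8 - 37*exp(-8*t/5)/24.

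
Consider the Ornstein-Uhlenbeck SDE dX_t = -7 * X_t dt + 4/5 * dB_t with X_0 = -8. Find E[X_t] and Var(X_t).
E[X_t] = -8*exp(-7*t); Var(X_t) = 8/175 - 8*exp(-14*t)/175

The OU SDE dX = -theta X dt + sigma dB admits the integrating factor exp(theta t): d(exp(theta t) X_t) = sigma exp(theta t) dB_t. Integrating from 0 to t:
  X_t = x_0 * exp(-theta t) + sigma * int_0^t exp(-theta (t-s)) dB_s.
The Itô integral has mean 0 and (by the Itô isometry) variance sigma^2 * int_0^t exp(-2 theta (t - s)) ds = sigma^2 * (1 - exp(-2 theta t)) / (2 theta).
With theta = 7, sigma = 4/5, x_0 = -8:
  E[X_t] = -8 * exp(-7 t) = -8*exp(-7*t)
  Var(X_t) = (4/5)^2 * (1 - exp(-2*7 t)) / (2 * 7) = 8/175 - 8*exp(-14*t)/175.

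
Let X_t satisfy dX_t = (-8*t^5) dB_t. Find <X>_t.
<X>_t = 64*t^11/11

For an Itô process dX_t = a(t) dt + b(t) dB_t, the quadratic variation is <X>_t = int_0^t b(s)^2 ds (the drift term does not contribute). Here b(s) = -8*s^5, so
  b(s)^2 = 64*s^10.
Integrating from 0 to t:
  <X>_t = int_0^t (64*s^10) ds = 64*t^11/11.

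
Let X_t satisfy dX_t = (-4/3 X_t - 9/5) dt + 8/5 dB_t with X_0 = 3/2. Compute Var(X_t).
Var(X_t) = 24/25 - 24*exp(-8*t/3)/25

The variance V(t) = Var(X_t) satisfies V'(t) = 2 a V(t) + c^2 with V(0) = 0 (drift coefficient is linear in X, diffusion is constant). With a = -4/3, c = 8/5, the solution is
  V(t) = (c^2 / (2 a)) * (exp(2 a t) - 1)
       = ((8/5)^2 / (2*(-4/3))) * (exp((-8/3) t) - 1)
       = 24/25 - 24*exp(-8*t/3)/25.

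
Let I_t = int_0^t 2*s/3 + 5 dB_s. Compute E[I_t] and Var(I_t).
E[I_t] = 0; Var(I_t) = t*(4*t^2 + 90*t + 675)/27

The Itô integral of a deterministic integrand f(s) has mean 0 because each increment f(s) * (B_{s+ds} - B_s) has mean 0. By the Itô isometry:
  Var( int_0^t f(s) dB_s ) = E[ (int_0^t f(s) dB_s)^2 ] = int_0^t f(s)^2 ds.
Here f(s) = 2*s/3 + 5, so f(s)^2 = (2*s + 15)^2/9. Integrate:
  int_0^t ((2*s + 15)^2/9) ds = t*(4*t^2 + 90*t + 675)/27.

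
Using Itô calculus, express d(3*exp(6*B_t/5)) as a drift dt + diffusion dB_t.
d(3*exp(6*B_t/5)) = (54*exp(6*B_t/5)/25) dt + (18*exp(6*B_t/5)/5) dB_t

Itô's formula for f(B_t) gives d f(B_t) = f'(B_t) dB_t + (1/2) f''(B_t) dt. Compute derivatives of f(x) = 3*exp(6*x/5):
  f'(x)  = 18*exp(6*x/5)/5
  f''(x) = 108*exp(6*x/5)/25
Substitute x = B_t and multiply the f'' term by 1/2:
  drift     = (1/2) * (108*exp(6*x/5)/25) evaluated at B_t = 54*exp(6*B_t/5)/25
  diffusion = (18*exp(6*x/5)/5) evaluated at B_t = 18*exp(6*B_t/5)/5
Therefore d(3*exp(6*B_t/5)) = (54*exp(6*B_t/5)/25) dt + (18*exp(6*B_t/5)/5) dB_t.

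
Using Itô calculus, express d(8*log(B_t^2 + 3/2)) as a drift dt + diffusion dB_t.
d(8*log(B_t^2 + 3/2)) = (16*(3 - 2*B_t^2)/(2*B_t^2 + 3)^2) dt + (32*B_t/(2*B_t^2 + 3)) dB_t

Itô's formula for f(B_t) gives d f(B_t) = f'(B_t) dB_t + (1/2) f''(B_t) dt. Compute derivatives of f(x) = 8*log(x^2 + 3/2):
  f'(x)  = 32*x/(2*x^2 + 3)
  f''(x) = 32*(3 - 2*x^2)/(2*x^2 + 3)^2
Substitute x = B_t and multiply the f'' term by 1/2:
  drift     = (1/2) * (32*(3 - 2*x^2)/(2*x^2 + 3)^2) evaluated at B_t = 16*(3 - 2*B_t^2)/(2*B_t^2 + 3)^2
  diffusion = (32*x/(2*x^2 + 3)) evaluated at B_t = 32*B_t/(2*B_t^2 + 3)
Therefore d(8*log(B_t^2 + 3/2)) = (16*(3 - 2*B_t^2)/(2*B_t^2 + 3)^2) dt + (32*B_t/(2*B_t^2 + 3)) dB_t.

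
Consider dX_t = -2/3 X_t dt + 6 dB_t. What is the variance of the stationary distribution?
lim Var(X_t) = 27

The OU SDE dX = -theta X dt + sigma dB admits the integrating factor exp(theta t): d(exp(theta t) X_t) = sigma exp(theta t) dB_t. Integrating from 0 to t gives X_t = x_0 * exp(-theta t) + sigma * int_0^t exp(-theta (t-s)) dB_s for any initial x_0. The Itô integral has variance (by the Itô isometry) sigma^2 * int_0^t exp(-2 theta (t - s)) ds = sigma^2 * (1 - exp(-2 theta t)) / (2 theta), independent of x_0.
With theta = 2/3, sigma = 6:
  Var(X_t) = (6)^2 * (1 - exp(-2*2/3 t)) / (2 * 2/3) = 27 - 27*exp(-4*t/3).
As t -> infinity, exp(-2*2/3 t) -> 0, so the stationary variance is sigma^2 / (2 theta) = 27.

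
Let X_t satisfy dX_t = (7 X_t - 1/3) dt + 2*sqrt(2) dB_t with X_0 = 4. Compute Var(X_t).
Var(X_t) = 4*exp(14*t)/7 - 4/7

The variance V(t) = Var(X_t) satisfies V'(t) = 2 a V(t) + c^2 with V(0) = 0 (drift coefficient is linear in X, diffusion is constant). With a = 7, c = 2*sqrt(2), the solution is
  V(t) = (c^2 / (2 a)) * (exp(2 a t) - 1)
       = ((2*sqrt(2))^2 / (2*7)) * (exp(14 t) - 1)
       = 4*exp(14*t)/7 - 4/7.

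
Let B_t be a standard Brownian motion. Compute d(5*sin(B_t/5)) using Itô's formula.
d(5*sin(B_t/5)) = (-sin(B_t/5)/10) dt + (cos(B_t/5)) dB_t

Itô's formula for f(B_t) gives d f(B_t) = f'(B_t) dB_t + (1/2) f''(B_t) dt. Compute derivatives of f(x) = 5*sin(x/5):
  f'(x)  = cos(x/5)
  f''(x) = -sin(x/5)/5
Substitute x = B_t and multiply the f'' term by 1/2:
  drift     = (1/2) * (-sin(x/5)/5) evaluated at B_t = -sin(B_t/5)/10
  diffusion = (cos(x/5)) evaluated at B_t = cos(B_t/5)
Therefore d(5*sin(B_t/5)) = (-sin(B_t/5)/10) dt + (cos(B_t/5)) dB_t.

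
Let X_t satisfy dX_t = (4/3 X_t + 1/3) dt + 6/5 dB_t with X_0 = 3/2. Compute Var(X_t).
Var(X_t) = 27*exp(8*t/3)/50 - 27/50

The variance V(t) = Var(X_t) satisfies V'(t) = 2 a V(t) + c^2 with V(0) = 0 (drift coefficient is linear in X, diffusion is constant). With a = 4/3, c = 6/5, the solution is
  V(t) = (c^2 / (2 a)) * (exp(2 a t) - 1)
       = ((6/5)^2 / (2*(4/3))) * (exp((8/3) t) - 1)
       = 27*exp(8*t/3)/50 - 27/50.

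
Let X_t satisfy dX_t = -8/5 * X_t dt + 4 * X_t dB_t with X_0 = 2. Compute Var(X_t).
Var(X_t) = (4*exp(16*t) - 4)*exp(-16*t/5)

For GBM dX = mu X dt + sigma X dB with X_0 = x_0, apply Itô to Y = log X: dY = (mu - sigma^2/2) dt + sigma dB, so Y_t = log(x_0) + (mu - sigma^2/2) t + sigma B_t and hence X_t = x_0 * exp((mu - sigma^2/2) t + sigma B_t).
With mu = -8/5, sigma = 4, x_0 = 2, this gives:
  X_t = 2 * exp((-48/5) * t + (4) * B_t).
Since sigma*B_t ~ Normal(0, sigma^2 t), E[exp(sigma*B_t)] = exp(sigma^2 t / 2); so E[X_t] = x_0 * exp((mu - sigma^2/2) t) * exp(sigma^2 t / 2) = x_0 * exp(mu t) = 2*exp(-8*t/5).
Var(X_t) = E[X_t^2] - (E[X_t])^2 = x_0^2 * exp(2 mu t) * (exp(sigma^2 t) - 1) = (4*exp(16*t) - 4)*exp(-16*t/5).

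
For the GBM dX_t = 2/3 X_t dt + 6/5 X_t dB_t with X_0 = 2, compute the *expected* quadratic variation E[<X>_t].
E[<X>_t] = 27*exp(208*t/75)/13 - 27/13

<X>_t = int_0^t ((6/5) * X_s)^2 ds. Taking expectation inside the integral: E[<X>_t] = (6/5)^2 * int_0^t E[X_s^2] ds. For GBM, E[X_s^2] = x_0^2 * exp((2 mu + sigma^2) s). Integrating:
  E[<X>_t] = (6/5)^2 * 2^2 * (exp((2*(2/3) + (6/5)^2) t) - 1) / (2*(2/3) + (6/5)^2)
           = (6/5)^2 * 2^2 * (exp((208/75) t) - 1) / (208/75) = 27*exp(208*t/75)/13 - 27/13.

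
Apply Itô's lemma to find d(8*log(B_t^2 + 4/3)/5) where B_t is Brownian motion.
d(8*log(B_t^2 + 4/3)/5) = (24*(4 - 3*B_t^2)/(5*(3*B_t^2 + 4)^2)) dt + (48*B_t/(5*(3*B_t^2 + 4))) dB_t

Itô's formula for f(B_t) gives d f(B_t) = f'(B_t) dB_t + (1/2) f''(B_t) dt. Compute derivatives of f(x) = 8*log(x^2 + 4/3)/5:
  f'(x)  = 48*x/(5*(3*x^2 + 4))
  f''(x) = 48*(4 - 3*x^2)/(5*(3*x^2 + 4)^2)
Substitute x = B_t and multiply the f'' term by 1/2:
  drift     = (1/2) * (48*(4 - 3*x^2)/(5*(3*x^2 + 4)^2)) evaluated at B_t = 24*(4 - 3*B_t^2)/(5*(3*B_t^2 + 4)^2)
  diffusion = (48*x/(5*(3*x^2 + 4))) evaluated at B_t = 48*B_t/(5*(3*B_t^2 + 4))
Therefore d(8*log(B_t^2 + 4/3)/5) = (24*(4 - 3*B_t^2)/(5*(3*B_t^2 + 4)^2)) dt + (48*B_t/(5*(3*B_t^2 + 4))) dB_t.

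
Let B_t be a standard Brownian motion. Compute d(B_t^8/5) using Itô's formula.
d(B_t^8/5) = (28*B_t^6/5) dt + (8*B_t^7/5) dB_t

Itô's formula for f(B_t) gives d f(B_t) = f'(B_t) dB_t + (1/2) f''(B_t) dt. Compute derivatives of f(x) = x^8/5:
  f'(x)  = 8*x^7/5
  f''(x) = 56*x^6/5
Substitute x = B_t and multiply the f'' term by 1/2:
  drift     = (1/2) * (56*x^6/5) evaluated at B_t = 28*B_t^6/5
  diffusion = (8*x^7/5) evaluated at B_t = 8*B_t^7/5
Therefore d(B_t^8/5) = (28*B_t^6/5) dt + (8*B_t^7/5) dB_t.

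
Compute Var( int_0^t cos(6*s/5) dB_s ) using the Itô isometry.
Var = t/2 + 5*sin(12*t/5)/24

The Itô integral of a deterministic integrand f(s) has mean 0 because each increment f(s) * (B_{s+ds} - B_s) has mean 0. By the Itô isometry:
  Var( int_0^t f(s) dB_s ) = E[ (int_0^t f(s) dB_s)^2 ] = int_0^t f(s)^2 ds.
Here f(s) = cos(6*s/5), so f(s)^2 = cos(6*s/5)^2. Integrate:
  int_0^t (cos(6*s/5)^2) ds = t/2 + 5*sin(12*t/5)/24.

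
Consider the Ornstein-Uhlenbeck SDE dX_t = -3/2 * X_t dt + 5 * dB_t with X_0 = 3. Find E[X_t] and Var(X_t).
E[X_t] = 3*exp(-3*t/2); Var(X_t) = 25/3 - 25*exp(-3*t)/3

The OU SDE dX = -theta X dt + sigma dB admits the integrating factor exp(theta t): d(exp(theta t) X_t) = sigma exp(theta t) dB_t. Integrating from 0 to t:
  X_t = x_0 * exp(-theta t) + sigma * int_0^t exp(-theta (t-s)) dB_s.
The Itô integral has mean 0 and (by the Itô isometry) variance sigma^2 * int_0^t exp(-2 theta (t - s)) ds = sigma^2 * (1 - exp(-2 theta t)) / (2 theta).
With theta = 3/2, sigma = 5, x_0 = 3:
  E[X_t] = 3 * exp(-3/2 t) = 3*exp(-3*t/2)
  Var(X_t) = (5)^2 * (1 - exp(-2*3/2 t)) / (2 * 3/2) = 25/3 - 25*exp(-3*t)/3.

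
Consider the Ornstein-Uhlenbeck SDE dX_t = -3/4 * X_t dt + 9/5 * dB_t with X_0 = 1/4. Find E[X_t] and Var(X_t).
E[X_t] = exp(-3*t/4)/4; Var(X_t) = 54/25 - 54*exp(-3*t/2)/25

The OU SDE dX = -theta X dt + sigma dB admits the integrating factor exp(theta t): d(exp(theta t) X_t) = sigma exp(theta t) dB_t. Integrating from 0 to t:
  X_t = x_0 * exp(-theta t) + sigma * int_0^t exp(-theta (t-s)) dB_s.
The Itô integral has mean 0 and (by the Itô isometry) variance sigma^2 * int_0^t exp(-2 theta (t - s)) ds = sigma^2 * (1 - exp(-2 theta t)) / (2 theta).
With theta = 3/4, sigma = 9/5, x_0 = 1/4:
  E[X_t] = 1/4 * exp(-3/4 t) = exp(-3*t/4)/4
  Var(X_t) = (9/5)^2 * (1 - exp(-2*3/4 t)) / (2 * 3/4) = 54/25 - 54*exp(-3*t/2)/25.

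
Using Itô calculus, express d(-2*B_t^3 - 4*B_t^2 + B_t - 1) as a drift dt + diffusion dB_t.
d(-2*B_t^3 - 4*B_t^2 + B_t - 1) = (-6*B_t - 4) dt + (-6*B_t^2 - 8*B_t + 1) dB_t

Itô's formula for f(B_t) gives d f(B_t) = f'(B_t) dB_t + (1/2) f''(B_t) dt. Compute derivatives of f(x) = -2*x^3 - 4*x^2 + x - 1:
  f'(x)  = -6*x^2 - 8*x + 1
  f''(x) = -12*x - 8
Substitute x = B_t and multiply the f'' term by 1/2:
  drift     = (1/2) * (-12*x - 8) evaluated at B_t = -6*B_t - 4
  diffusion = (-6*x^2 - 8*x + 1) evaluated at B_t = -6*B_t^2 - 8*B_t + 1
Therefore d(-2*B_t^3 - 4*B_t^2 + B_t - 1) = (-6*B_t - 4) dt + (-6*B_t^2 - 8*B_t + 1) dB_t.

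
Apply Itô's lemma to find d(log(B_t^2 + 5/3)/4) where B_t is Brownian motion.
d(log(B_t^2 + 5/3)/4) = (3*(5 - 3*B_t^2)/(4*(3*B_t^2 + 5)^2)) dt + (3*B_t/(2*(3*B_t^2 + 5))) dB_t

Itô's formula for f(B_t) gives d f(B_t) = f'(B_t) dB_t + (1/2) f''(B_t) dt. Compute derivatives of f(x) = log(x^2 + 5/3)/4:
  f'(x)  = 3*x/(2*(3*x^2 + 5))
  f''(x) = 3*(5 - 3*x^2)/(2*(3*x^2 + 5)^2)
Substitute x = B_t and multiply the f'' term by 1/2:
  drift     = (1/2) * (3*(5 - 3*x^2)/(2*(3*x^2 + 5)^2)) evaluated at B_t = 3*(5 - 3*B_t^2)/(4*(3*B_t^2 + 5)^2)
  diffusion = (3*x/(2*(3*x^2 + 5))) evaluated at B_t = 3*B_t/(2*(3*B_t^2 + 5))
Therefore d(log(B_t^2 + 5/3)/4) = (3*(5 - 3*B_t^2)/(4*(3*B_t^2 + 5)^2)) dt + (3*B_t/(2*(3*B_t^2 + 5))) dB_t.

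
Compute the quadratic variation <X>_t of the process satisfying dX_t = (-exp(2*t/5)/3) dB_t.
<X>_t = 5*exp(4*t/5)/36 - 5/36

For an Itô process dX_t = a(t) dt + b(t) dB_t, the quadratic variation is <X>_t = int_0^t b(s)^2 ds (the drift term does not contribute). Here b(s) = -exp(2*s/5)/3, so
  b(s)^2 = exp(4*s/5)/9.
Integrating from 0 to t:
  <X>_t = int_0^t (exp(4*s/5)/9) ds = 5*exp(4*t/5)/36 - 5/36.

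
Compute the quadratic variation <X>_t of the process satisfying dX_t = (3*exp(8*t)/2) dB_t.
<X>_t = 9*exp(16*t)/64 - 9/64

For an Itô process dX_t = a(t) dt + b(t) dB_t, the quadratic variation is <X>_t = int_0^t b(s)^2 ds (the drift term does not contribute). Here b(s) = 3*exp(8*s)/2, so
  b(s)^2 = 9*exp(16*s)/4.
Integrating from 0 to t:
  <X>_t = int_0^t (9*exp(16*s)/4) ds = 9*exp(16*t)/64 - 9/64.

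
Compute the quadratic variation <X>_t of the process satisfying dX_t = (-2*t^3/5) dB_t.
<X>_t = 4*t^7/175

For an Itô process dX_t = a(t) dt + b(t) dB_t, the quadratic variation is <X>_t = int_0^t b(s)^2 ds (the drift term does not contribute). Here b(s) = -2*s^3/5, so
  b(s)^2 = 4*s^6/25.
Integrating from 0 to t:
  <X>_t = int_0^t (4*s^6/25) ds = 4*t^7/175.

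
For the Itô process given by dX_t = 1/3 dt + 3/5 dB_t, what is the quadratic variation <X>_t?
<X>_t = 9*t/25

For an Itô process dX_t = a(t) dt + b(t) dB_t, the quadratic variation is <X>_t = int_0^t b(s)^2 ds (the drift term does not contribute). Here b(s) = 3/5, so
  b(s)^2 = 9/25.
Integrating from 0 to t:
  <X>_t = int_0^t (9/25) ds = 9*t/25.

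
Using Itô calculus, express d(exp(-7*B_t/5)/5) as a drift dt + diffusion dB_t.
d(exp(-7*B_t/5)/5) = (49*exp(-7*B_t/5)/250) dt + (-7*exp(-7*B_t/5)/25) dB_t

Itô's formula for f(B_t) gives d f(B_t) = f'(B_t) dB_t + (1/2) f''(B_t) dt. Compute derivatives of f(x) = exp(-7*x/5)/5:
  f'(x)  = -7*exp(-7*x/5)/25
  f''(x) = 49*exp(-7*x/5)/125
Substitute x = B_t and multiply the f'' term by 1/2:
  drift     = (1/2) * (49*exp(-7*x/5)/125) evaluated at B_t = 49*exp(-7*B_t/5)/250
  diffusion = (-7*exp(-7*x/5)/25) evaluated at B_t = -7*exp(-7*B_t/5)/25
Therefore d(exp(-7*B_t/5)/5) = (49*exp(-7*B_t/5)/250) dt + (-7*exp(-7*B_t/5)/25) dB_t.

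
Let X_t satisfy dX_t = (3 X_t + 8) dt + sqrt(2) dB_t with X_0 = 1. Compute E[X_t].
E[X_t] = 11*exp(3*t)/3 - 8/3

Taking expectations and using E[dB_t] = 0, the mean m(t) = E[X_t] satisfies the ODE m'(t) = a m(t) + b with m(0) = x_0. With a = 3, b = 8, x_0 = 1, the solution is
  m(t) = x_0 * exp(a t) + (b/a) * (exp(a t) - 1)
       = 1 * exp(3 t) + (8/3) * (exp(3 t) - 1)
       = 11*exp(3*t)/3 - 8/3.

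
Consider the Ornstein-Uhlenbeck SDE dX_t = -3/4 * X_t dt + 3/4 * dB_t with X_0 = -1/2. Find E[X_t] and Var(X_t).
E[X_t] = -exp(-3*t/4)/2; Var(X_t) = 3/8 - 3*exp(-3*t/2)/8

The OU SDE dX = -theta X dt + sigma dB admits the integrating factor exp(theta t): d(exp(theta t) X_t) = sigma exp(theta t) dB_t. Integrating from 0 to t:
  X_t = x_0 * exp(-theta t) + sigma * int_0^t exp(-theta (t-s)) dB_s.
The Itô integral has mean 0 and (by the Itô isometry) variance sigma^2 * int_0^t exp(-2 theta (t - s)) ds = sigma^2 * (1 - exp(-2 theta t)) / (2 theta).
With theta = 3/4, sigma = 3/4, x_0 = -1/2:
  E[X_t] = -1/2 * exp(-3/4 t) = -exp(-3*t/4)/2
  Var(X_t) = (3/4)^2 * (1 - exp(-2*3/4 t)) / (2 * 3/4) = 3/8 - 3*exp(-3*t/2)/8.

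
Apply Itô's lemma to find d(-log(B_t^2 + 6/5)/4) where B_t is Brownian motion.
d(-log(B_t^2 + 6/5)/4) = (5*(5*B_t^2 - 6)/(4*(5*B_t^2 + 6)^2)) dt + (-5*B_t/(10*B_t^2 + 12)) dB_t

Itô's formula for f(B_t) gives d f(B_t) = f'(B_t) dB_t + (1/2) f''(B_t) dt. Compute derivatives of f(x) = -log(x^2 + 6/5)/4:
  f'(x)  = -5*x/(10*x^2 + 12)
  f''(x) = 5*(5*x^2 - 6)/(2*(5*x^2 + 6)^2)
Substitute x = B_t and multiply the f'' term by 1/2:
  drift     = (1/2) * (5*(5*x^2 - 6)/(2*(5*x^2 + 6)^2)) evaluated at B_t = 5*(5*B_t^2 - 6)/(4*(5*B_t^2 + 6)^2)
  diffusion = (-5*x/(10*x^2 + 12)) evaluated at B_t = -5*B_t/(10*B_t^2 + 12)
Therefore d(-log(B_t^2 + 6/5)/4) = (5*(5*B_t^2 - 6)/(4*(5*B_t^2 + 6)^2)) dt + (-5*B_t/(10*B_t^2 + 12)) dB_t.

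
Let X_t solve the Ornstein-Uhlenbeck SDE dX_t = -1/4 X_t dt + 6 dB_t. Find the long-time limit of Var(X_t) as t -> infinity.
lim Var(X_t) = 72

The OU SDE dX = -theta X dt + sigma dB admits the integrating factor exp(theta t): d(exp(theta t) X_t) = sigma exp(theta t) dB_t. Integrating from 0 to t gives X_t = x_0 * exp(-theta t) + sigma * int_0^t exp(-theta (t-s)) dB_s for any initial x_0. The Itô integral has variance (by the Itô isometry) sigma^2 * int_0^t exp(-2 theta (t - s)) ds = sigma^2 * (1 - exp(-2 theta t)) / (2 theta), independent of x_0.
With theta = 1/4, sigma = 6:
  Var(X_t) = (6)^2 * (1 - exp(-2*1/4 t)) / (2 * 1/4) = 72 - 72*exp(-t/2).
As t -> infinity, exp(-2*1/4 t) -> 0, so the stationary variance is sigma^2 / (2 theta) = 72.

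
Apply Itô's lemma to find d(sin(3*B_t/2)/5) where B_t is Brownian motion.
d(sin(3*B_t/2)/5) = (-9*sin(3*B_t/2)/40) dt + (3*cos(3*B_t/2)/10) dB_t

Itô's formula for f(B_t) gives d f(B_t) = f'(B_t) dB_t + (1/2) f''(B_t) dt. Compute derivatives of f(x) = sin(3*x/2)/5:
  f'(x)  = 3*cos(3*x/2)/10
  f''(x) = -9*sin(3*x/2)/20
Substitute x = B_t and multiply the f'' term by 1/2:
  drift     = (1/2) * (-9*sin(3*x/2)/20) evaluated at B_t = -9*sin(3*B_t/2)/40
  diffusion = (3*cos(3*x/2)/10) evaluated at B_t = 3*cos(3*B_t/2)/10
Therefore d(sin(3*B_t/2)/5) = (-9*sin(3*B_t/2)/40) dt + (3*cos(3*B_t/2)/10) dB_t.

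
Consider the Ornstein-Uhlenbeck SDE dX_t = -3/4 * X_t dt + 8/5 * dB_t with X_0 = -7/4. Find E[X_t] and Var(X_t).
E[X_t] = -7*exp(-3*t/4)/4; Var(X_t) = 128/75 - 128*exp(-3*t/2)/75

The OU SDE dX = -theta X dt + sigma dB admits the integrating factor exp(theta t): d(exp(theta t) X_t) = sigma exp(theta t) dB_t. Integrating from 0 to t:
  X_t = x_0 * exp(-theta t) + sigma * int_0^t exp(-theta (t-s)) dB_s.
The Itô integral has mean 0 and (by the Itô isometry) variance sigma^2 * int_0^t exp(-2 theta (t - s)) ds = sigma^2 * (1 - exp(-2 theta t)) / (2 theta).
With theta = 3/4, sigma = 8/5, x_0 = -7/4:
  E[X_t] = -7/4 * exp(-3/4 t) = -7*exp(-3*t/4)/4
  Var(X_t) = (8/5)^2 * (1 - exp(-2*3/4 t)) / (2 * 3/4) = 128/75 - 128*exp(-3*t/2)/75.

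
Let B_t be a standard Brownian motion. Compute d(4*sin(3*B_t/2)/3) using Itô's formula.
d(4*sin(3*B_t/2)/3) = (-3*sin(3*B_t/2)/2) dt + (2*cos(3*B_t/2)) dB_t

Itô's formula for f(B_t) gives d f(B_t) = f'(B_t) dB_t + (1/2) f''(B_t) dt. Compute derivatives of f(x) = 4*sin(3*x/2)/3:
  f'(x)  = 2*cos(3*x/2)
  f''(x) = -3*sin(3*x/2)
Substitute x = B_t and multiply the f'' term by 1/2:
  drift     = (1/2) * (-3*sin(3*x/2)) evaluated at B_t = -3*sin(3*B_t/2)/2
  diffusion = (2*cos(3*x/2)) evaluated at B_t = 2*cos(3*B_t/2)
Therefore d(4*sin(3*B_t/2)/3) = (-3*sin(3*B_t/2)/2) dt + (2*cos(3*B_t/2)) dB_t.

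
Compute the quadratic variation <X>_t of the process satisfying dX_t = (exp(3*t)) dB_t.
<X>_t = exp(6*t)/6 - 1/6

For an Itô process dX_t = a(t) dt + b(t) dB_t, the quadratic variation is <X>_t = int_0^t b(s)^2 ds (the drift term does not contribute). Here b(s) = exp(3*s), so
  b(s)^2 = exp(6*s).
Integrating from 0 to t:
  <X>_t = int_0^t (exp(6*s)) ds = exp(6*t)/6 - 1/6.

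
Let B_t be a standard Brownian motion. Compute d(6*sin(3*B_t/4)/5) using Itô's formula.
d(6*sin(3*B_t/4)/5) = (-27*sin(3*B_t/4)/80) dt + (9*cos(3*B_t/4)/10) dB_t

Itô's formula for f(B_t) gives d f(B_t) = f'(B_t) dB_t + (1/2) f''(B_t) dt. Compute derivatives of f(x) = 6*sin(3*x/4)/5:
  f'(x)  = 9*cos(3*x/4)/10
  f''(x) = -27*sin(3*x/4)/40
Substitute x = B_t and multiply the f'' term by 1/2:
  drift     = (1/2) * (-27*sin(3*x/4)/40) evaluated at B_t = -27*sin(3*B_t/4)/80
  diffusion = (9*cos(3*x/4)/10) evaluated at B_t = 9*cos(3*B_t/4)/10
Therefore d(6*sin(3*B_t/4)/5) = (-27*sin(3*B_t/4)/80) dt + (9*cos(3*B_t/4)/10) dB_t.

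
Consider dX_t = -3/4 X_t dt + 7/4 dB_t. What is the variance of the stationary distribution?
lim Var(X_t) = 49/24

The OU SDE dX = -theta X dt + sigma dB admits the integrating factor exp(theta t): d(exp(theta t) X_t) = sigma exp(theta t) dB_t. Integrating from 0 to t gives X_t = x_0 * exp(-theta t) + sigma * int_0^t exp(-theta (t-s)) dB_s for any initial x_0. The Itô integral has variance (by the Itô isometry) sigma^2 * int_0^t exp(-2 theta (t - s)) ds = sigma^2 * (1 - exp(-2 theta t)) / (2 theta), independent of x_0.
With theta = 3/4, sigma = 7/4:
  Var(X_t) = (7/4)^2 * (1 - exp(-2*3/4 t)) / (2 * 3/4) = 49/24 - 49*exp(-3*t/2)/24.
As t -> infinity, exp(-2*3/4 t) -> 0, so the stationary variance is sigma^2 / (2 theta) = 49/24.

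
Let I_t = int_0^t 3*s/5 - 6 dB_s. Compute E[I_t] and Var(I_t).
E[I_t] = 0; Var(I_t) = 3*t*(t^2 - 30*t + 300)/25

The Itô integral of a deterministic integrand f(s) has mean 0 because each increment f(s) * (B_{s+ds} - B_s) has mean 0. By the Itô isometry:
  Var( int_0^t f(s) dB_s ) = E[ (int_0^t f(s) dB_s)^2 ] = int_0^t f(s)^2 ds.
Here f(s) = 3*s/5 - 6, so f(s)^2 = 9*(s - 10)^2/25. Integrate:
  int_0^t (9*(s - 10)^2/25) ds = 3*t*(t^2 - 30*t + 300)/25.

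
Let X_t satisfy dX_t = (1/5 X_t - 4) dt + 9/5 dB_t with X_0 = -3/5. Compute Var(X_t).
Var(X_t) = 81*exp(2*t/5)/10 - 81/10

The variance V(t) = Var(X_t) satisfies V'(t) = 2 a V(t) + c^2 with V(0) = 0 (drift coefficient is linear in X, diffusion is constant). With a = 1/5, c = 9/5, the solution is
  V(t) = (c^2 / (2 a)) * (exp(2 a t) - 1)
       = ((9/5)^2 / (2*(1/5))) * (exp((2/5) t) - 1)
       = 81*exp(2*t/5)/10 - 81/10.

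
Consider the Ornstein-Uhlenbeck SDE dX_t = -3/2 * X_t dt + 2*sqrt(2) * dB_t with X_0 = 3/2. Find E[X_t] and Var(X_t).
E[X_t] = 3*exp(-3*t/2)/2; Var(X_t) = 8/3 - 8*exp(-3*t)/3

The OU SDE dX = -theta X dt + sigma dB admits the integrating factor exp(theta t): d(exp(theta t) X_t) = sigma exp(theta t) dB_t. Integrating from 0 to t:
  X_t = x_0 * exp(-theta t) + sigma * int_0^t exp(-theta (t-s)) dB_s.
The Itô integral has mean 0 and (by the Itô isometry) variance sigma^2 * int_0^t exp(-2 theta (t - s)) ds = sigma^2 * (1 - exp(-2 theta t)) / (2 theta).
With theta = 3/2, sigma = 2*sqrt(2), x_0 = 3/2:
  E[X_t] = 3/2 * exp(-3/2 t) = 3*exp(-3*t/2)/2
  Var(X_t) = (2*sqrt(2))^2 * (1 - exp(-2*3/2 t)) / (2 * 3/2) = 8/3 - 8*exp(-3*t)/3.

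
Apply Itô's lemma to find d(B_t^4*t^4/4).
d(B_t^4*t^4/4) = (B_t^2*t^3*(B_t^2 + 3*t/2)) dt + (B_t^3*t^4) dB_t

Itô's formula for f(t, x): d f(t, B_t) = (f_t + (1/2) f_xx) dt + f_x dB_t. Compute partials of f(t, x) = t^4*x^4/4:
  f_t(t,x)  = t^3*x^4
  f_x(t,x)  = t^4*x^3
  f_xx(t,x) = 3*t^4*x^2
Assemble drift = f_t + (1/2) f_xx = t^3*x^2*(3*t/2 + x^2) and diffusion = f_x = t^4*x^3. Substituting x = B_t:
  d(B_t^4*t^4/4) = (B_t^2*t^3*(B_t^2 + 3*t/2)) dt + (B_t^3*t^4) dB_t.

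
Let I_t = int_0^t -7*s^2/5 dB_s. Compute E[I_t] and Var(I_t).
E[I_t] = 0; Var(I_t) = 49*t^5/125

The Itô integral of a deterministic integrand f(s) has mean 0 because each increment f(s) * (B_{s+ds} - B_s) has mean 0. By the Itô isometry:
  Var( int_0^t f(s) dB_s ) = E[ (int_0^t f(s) dB_s)^2 ] = int_0^t f(s)^2 ds.
Here f(s) = -7*s^2/5, so f(s)^2 = 49*s^4/25. Integrate:
  int_0^t (49*s^4/25) ds = 49*t^5/125.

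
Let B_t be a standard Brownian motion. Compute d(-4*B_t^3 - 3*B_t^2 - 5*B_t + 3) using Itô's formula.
d(-4*B_t^3 - 3*B_t^2 - 5*B_t + 3) = (-12*B_t - 3) dt + (-12*B_t^2 - 6*B_t - 5) dB_t

Itô's formula for f(B_t) gives d f(B_t) = f'(B_t) dB_t + (1/2) f''(B_t) dt. Compute derivatives of f(x) = -4*x^3 - 3*x^2 - 5*x + 3:
  f'(x)  = -12*x^2 - 6*x - 5
  f''(x) = -24*x - 6
Substitute x = B_t and multiply the f'' term by 1/2:
  drift     = (1/2) * (-24*x - 6) evaluated at B_t = -12*B_t - 3
  diffusion = (-12*x^2 - 6*x - 5) evaluated at B_t = -12*B_t^2 - 6*B_t - 5
Therefore d(-4*B_t^3 - 3*B_t^2 - 5*B_t + 3) = (-12*B_t - 3) dt + (-12*B_t^2 - 6*B_t - 5) dB_t.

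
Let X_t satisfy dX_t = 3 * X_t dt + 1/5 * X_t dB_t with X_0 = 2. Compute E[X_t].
E[X_t] = 2*exp(3*t)

For GBM dX = mu X dt + sigma X dB with X_0 = x_0, apply Itô to Y = log X: dY = (mu - sigma^2/2) dt + sigma dB, so Y_t = log(x_0) + (mu - sigma^2/2) t + sigma B_t and hence X_t = x_0 * exp((mu - sigma^2/2) t + sigma B_t).
With mu = 3, sigma = 1/5, x_0 = 2, this gives:
  X_t = 2 * exp((149/50) * t + (1/5) * B_t).
Since sigma*B_t ~ Normal(0, sigma^2 t), E[exp(sigma*B_t)] = exp(sigma^2 t / 2); so E[X_t] = x_0 * exp((mu - sigma^2/2) t) * exp(sigma^2 t / 2) = x_0 * exp(mu t) = 2*exp(3*t).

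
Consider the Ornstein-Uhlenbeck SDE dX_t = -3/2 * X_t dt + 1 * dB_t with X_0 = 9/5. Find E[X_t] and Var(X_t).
E[X_t] = 9*exp(-3*t/2)/5; Var(X_t) = 1/3 - exp(-3*t)/3

The OU SDE dX = -theta X dt + sigma dB admits the integrating factor exp(theta t): d(exp(theta t) X_t) = sigma exp(theta t) dB_t. Integrating from 0 to t:
  X_t = x_0 * exp(-theta t) + sigma * int_0^t exp(-theta (t-s)) dB_s.
The Itô integral has mean 0 and (by the Itô isometry) variance sigma^2 * int_0^t exp(-2 theta (t - s)) ds = sigma^2 * (1 - exp(-2 theta t)) / (2 theta).
With theta = 3/2, sigma = 1, x_0 = 9/5:
  E[X_t] = 9/5 * exp(-3/2 t) = 9*exp(-3*t/2)/5
  Var(X_t) = (1)^2 * (1 - exp(-2*3/2 t)) / (2 * 3/2) = 1/3 - exp(-3*t)/3.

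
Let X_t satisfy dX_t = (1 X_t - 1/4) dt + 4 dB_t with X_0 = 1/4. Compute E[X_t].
E[X_t] = 1/4

Taking expectations and using E[dB_t] = 0, the mean m(t) = E[X_t] satisfies the ODE m'(t) = a m(t) + b with m(0) = x_0. With a = 1, b = -1/4, x_0 = 1/4, the solution is
  m(t) = x_0 * exp(a t) + (b/a) * (exp(a t) - 1)
       = (1/4) * exp(1 t) + ((-1/4)/1) * (exp(1 t) - 1)
       = 1/4.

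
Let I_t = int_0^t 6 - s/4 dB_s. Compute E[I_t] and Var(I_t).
E[I_t] = 0; Var(I_t) = t*(t^2 - 72*t + 1728)/48

The Itô integral of a deterministic integrand f(s) has mean 0 because each increment f(s) * (B_{s+ds} - B_s) has mean 0. By the Itô isometry:
  Var( int_0^t f(s) dB_s ) = E[ (int_0^t f(s) dB_s)^2 ] = int_0^t f(s)^2 ds.
Here f(s) = 6 - s/4, so f(s)^2 = (s - 24)^2/16. Integrate:
  int_0^t ((s - 24)^2/16) ds = t*(t^2 - 72*t + 1728)/48.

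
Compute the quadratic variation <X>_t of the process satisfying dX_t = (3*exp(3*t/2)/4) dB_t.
<X>_t = 3*exp(3*t)/16 - 3/16

For an Itô process dX_t = a(t) dt + b(t) dB_t, the quadratic variation is <X>_t = int_0^t b(s)^2 ds (the drift term does not contribute). Here b(s) = 3*exp(3*s/2)/4, so
  b(s)^2 = 9*exp(3*s)/16.
Integrating from 0 to t:
  <X>_t = int_0^t (9*exp(3*s)/16) ds = 3*exp(3*t)/16 - 3/16.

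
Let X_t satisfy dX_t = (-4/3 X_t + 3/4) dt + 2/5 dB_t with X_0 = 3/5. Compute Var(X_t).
Var(X_t) = 3/50 - 3*exp(-8*t/3)/50

The variance V(t) = Var(X_t) satisfies V'(t) = 2 a V(t) + c^2 with V(0) = 0 (drift coefficient is linear in X, diffusion is constant). With a = -4/3, c = 2/5, the solution is
  V(t) = (c^2 / (2 a)) * (exp(2 a t) - 1)
       = ((2/5)^2 / (2*(-4/3))) * (exp((-8/3) t) - 1)
       = 3/50 - 3*exp(-8*t/3)/50.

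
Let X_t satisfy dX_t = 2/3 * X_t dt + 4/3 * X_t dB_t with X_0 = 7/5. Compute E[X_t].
E[X_t] = 7*exp(2*t/3)/5

For GBM dX = mu X dt + sigma X dB with X_0 = x_0, apply Itô to Y = log X: dY = (mu - sigma^2/2) dt + sigma dB, so Y_t = log(x_0) + (mu - sigma^2/2) t + sigma B_t and hence X_t = x_0 * exp((mu - sigma^2/2) t + sigma B_t).
With mu = 2/3, sigma = 4/3, x_0 = 7/5, this gives:
  X_t = 7/5 * exp((-2/9) * t + (4/3) * B_t).
Since sigma*B_t ~ Normal(0, sigma^2 t), E[exp(sigma*B_t)] = exp(sigma^2 t / 2); so E[X_t] = x_0 * exp((mu - sigma^2/2) t) * exp(sigma^2 t / 2) = x_0 * exp(mu t) = 7*exp(2*t/3)/5.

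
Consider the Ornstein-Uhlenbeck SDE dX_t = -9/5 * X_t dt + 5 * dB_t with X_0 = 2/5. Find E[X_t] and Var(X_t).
E[X_t] = 2*exp(-9*t/5)/5; Var(X_t) = 125/18 - 125*exp(-18*t/5)/18

The OU SDE dX = -theta X dt + sigma dB admits the integrating factor exp(theta t): d(exp(theta t) X_t) = sigma exp(theta t) dB_t. Integrating from 0 to t:
  X_t = x_0 * exp(-theta t) + sigma * int_0^t exp(-theta (t-s)) dB_s.
The Itô integral has mean 0 and (by the Itô isometry) variance sigma^2 * int_0^t exp(-2 theta (t - s)) ds = sigma^2 * (1 - exp(-2 theta t)) / (2 theta).
With theta = 9/5, sigma = 5, x_0 = 2/5:
  E[X_t] = 2/5 * exp(-9/5 t) = 2*exp(-9*t/5)/5
  Var(X_t) = (5)^2 * (1 - exp(-2*9/5 t)) / (2 * 9/5) = 125/18 - 125*exp(-18*t/5)/18.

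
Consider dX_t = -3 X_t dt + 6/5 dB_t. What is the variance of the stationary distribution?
lim Var(X_t) = 6/25

The OU SDE dX = -theta X dt + sigma dB admits the integrating factor exp(theta t): d(exp(theta t) X_t) = sigma exp(theta t) dB_t. Integrating from 0 to t gives X_t = x_0 * exp(-theta t) + sigma * int_0^t exp(-theta (t-s)) dB_s for any initial x_0. The Itô integral has variance (by the Itô isometry) sigma^2 * int_0^t exp(-2 theta (t - s)) ds = sigma^2 * (1 - exp(-2 theta t)) / (2 theta), independent of x_0.
With theta = 3, sigma = 6/5:
  Var(X_t) = (6/5)^2 * (1 - exp(-2*3 t)) / (2 * 3) = 6/25 - 6*exp(-6*t)/25.
As t -> infinity, exp(-2*3 t) -> 0, so the stationary variance is sigma^2 / (2 theta) = 6/25.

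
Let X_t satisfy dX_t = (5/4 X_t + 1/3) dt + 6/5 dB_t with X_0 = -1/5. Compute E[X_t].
E[X_t] = exp(5*t/4)/15 - 4/15

Taking expectations and using E[dB_t] = 0, the mean m(t) = E[X_t] satisfies the ODE m'(t) = a m(t) + b with m(0) = x_0. With a = 5/4, b = 1/3, x_0 = -1/5, the solution is
  m(t) = x_0 * exp(a t) + (b/a) * (exp(a t) - 1)
       = (-1/5) * exp((5/4) t) + ((1/3)/(5/4)) * (exp((5/4) t) - 1)
       = exp(5*t/4)/15 - 4/15.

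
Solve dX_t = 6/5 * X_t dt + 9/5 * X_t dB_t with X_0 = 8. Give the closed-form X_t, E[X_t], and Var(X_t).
X_t = 8 * exp((-21/50) t + (9/5) B_t); E[X_t] = 8*exp(6*t/5); Var(X_t) = 64*(exp(81*t/25) - 1)*exp(12*t/5)

For GBM dX = mu X dt + sigma X dB with X_0 = x_0, apply Itô to Y = log X: dY = (mu - sigma^2/2) dt + sigma dB, so Y_t = log(x_0) + (mu - sigma^2/2) t + sigma B_t and hence X_t = x_0 * exp((mu - sigma^2/2) t + sigma B_t).
With mu = 6/5, sigma = 9/5, x_0 = 8, this gives:
  X_t = 8 * exp((-21/50) * t + (9/5) * B_t).
Since sigma*B_t ~ Normal(0, sigma^2 t), E[exp(sigma*B_t)] = exp(sigma^2 t / 2); so E[X_t] = x_0 * exp((mu - sigma^2/2) t) * exp(sigma^2 t / 2) = x_0 * exp(mu t) = 8*exp(6*t/5).
Var(X_t) = E[X_t^2] - (E[X_t])^2 = x_0^2 * exp(2 mu t) * (exp(sigma^2 t) - 1) = 64*(exp(81*t/25) - 1)*exp(12*t/5).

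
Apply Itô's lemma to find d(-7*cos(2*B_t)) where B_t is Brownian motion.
d(-7*cos(2*B_t)) = (14*cos(2*B_t)) dt + (14*sin(2*B_t)) dB_t

Itô's formula for f(B_t) gives d f(B_t) = f'(B_t) dB_t + (1/2) f''(B_t) dt. Compute derivatives of f(x) = -7*cos(2*x):
  f'(x)  = 14*sin(2*x)
  f''(x) = 28*cos(2*x)
Substitute x = B_t and multiply the f'' term by 1/2:
  drift     = (1/2) * (28*cos(2*x)) evaluated at B_t = 14*cos(2*B_t)
  diffusion = (14*sin(2*x)) evaluated at B_t = 14*sin(2*B_t)
Therefore d(-7*cos(2*B_t)) = (14*cos(2*B_t)) dt + (14*sin(2*B_t)) dB_t.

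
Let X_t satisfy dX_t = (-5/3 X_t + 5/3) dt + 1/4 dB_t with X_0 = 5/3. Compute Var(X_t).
Var(X_t) = 3/160 - 3*exp(-10*t/3)/160

The variance V(t) = Var(X_t) satisfies V'(t) = 2 a V(t) + c^2 with V(0) = 0 (drift coefficient is linear in X, diffusion is constant). With a = -5/3, c = 1/4, the solution is
  V(t) = (c^2 / (2 a)) * (exp(2 a t) - 1)
       = ((1/4)^2 / (2*(-5/3))) * (exp((-10/3) t) - 1)
       = 3/160 - 3*exp(-10*t/3)/160.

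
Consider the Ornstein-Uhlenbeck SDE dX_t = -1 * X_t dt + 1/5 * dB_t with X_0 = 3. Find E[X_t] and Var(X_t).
E[X_t] = 3*exp(-t); Var(X_t) = 1/50 - exp(-2*t)/50

The OU SDE dX = -theta X dt + sigma dB admits the integrating factor exp(theta t): d(exp(theta t) X_t) = sigma exp(theta t) dB_t. Integrating from 0 to t:
  X_t = x_0 * exp(-theta t) + sigma * int_0^t exp(-theta (t-s)) dB_s.
The Itô integral has mean 0 and (by the Itô isometry) variance sigma^2 * int_0^t exp(-2 theta (t - s)) ds = sigma^2 * (1 - exp(-2 theta t)) / (2 theta).
With theta = 1, sigma = 1/5, x_0 = 3:
  E[X_t] = 3 * exp(-1 t) = 3*exp(-t)
  Var(X_t) = (1/5)^2 * (1 - exp(-2*1 t)) / (2 * 1) = 1/50 - exp(-2*t)/50.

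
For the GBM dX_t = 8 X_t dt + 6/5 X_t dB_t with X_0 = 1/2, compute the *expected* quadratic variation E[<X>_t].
E[<X>_t] = 9*exp(436*t/25)/436 - 9/436

<X>_t = int_0^t ((6/5) * X_s)^2 ds. Taking expectation inside the integral: E[<X>_t] = (6/5)^2 * int_0^t E[X_s^2] ds. For GBM, E[X_s^2] = x_0^2 * exp((2 mu + sigma^2) s). Integrating:
  E[<X>_t] = (6/5)^2 * (1/2)^2 * (exp((2*8 + (6/5)^2) t) - 1) / (2*8 + (6/5)^2)
           = (6/5)^2 * (1/2)^2 * (exp((436/25) t) - 1) / (436/25) = 9*exp(436*t/25)/436 - 9/436.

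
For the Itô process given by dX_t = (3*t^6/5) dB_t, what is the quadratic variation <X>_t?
<X>_t = 9*t^13/325

For an Itô process dX_t = a(t) dt + b(t) dB_t, the quadratic variation is <X>_t = int_0^t b(s)^2 ds (the drift term does not contribute). Here b(s) = 3*s^6/5, so
  b(s)^2 = 9*s^12/25.
Integrating from 0 to t:
  <X>_t = int_0^t (9*s^12/25) ds = 9*t^13/325.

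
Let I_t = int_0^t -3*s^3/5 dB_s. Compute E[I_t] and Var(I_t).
E[I_t] = 0; Var(I_t) = 9*t^7/175

The Itô integral of a deterministic integrand f(s) has mean 0 because each increment f(s) * (B_{s+ds} - B_s) has mean 0. By the Itô isometry:
  Var( int_0^t f(s) dB_s ) = E[ (int_0^t f(s) dB_s)^2 ] = int_0^t f(s)^2 ds.
Here f(s) = -3*s^3/5, so f(s)^2 = 9*s^6/25. Integrate:
  int_0^t (9*s^6/25) ds = 9*t^7/175.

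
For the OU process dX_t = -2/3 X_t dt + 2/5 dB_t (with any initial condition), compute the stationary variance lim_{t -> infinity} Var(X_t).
lim Var(X_t) = 3/25

The OU SDE dX = -theta X dt + sigma dB admits the integrating factor exp(theta t): d(exp(theta t) X_t) = sigma exp(theta t) dB_t. Integrating from 0 to t gives X_t = x_0 * exp(-theta t) + sigma * int_0^t exp(-theta (t-s)) dB_s for any initial x_0. The Itô integral has variance (by the Itô isometry) sigma^2 * int_0^t exp(-2 theta (t - s)) ds = sigma^2 * (1 - exp(-2 theta t)) / (2 theta), independent of x_0.
With theta = 2/3, sigma = 2/5:
  Var(X_t) = (2/5)^2 * (1 - exp(-2*2/3 t)) / (2 * 2/3) = 3/25 - 3*exp(-4*t/3)/25.
As t -> infinity, exp(-2*2/3 t) -> 0, so the stationary variance is sigma^2 / (2 theta) = 3/25.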